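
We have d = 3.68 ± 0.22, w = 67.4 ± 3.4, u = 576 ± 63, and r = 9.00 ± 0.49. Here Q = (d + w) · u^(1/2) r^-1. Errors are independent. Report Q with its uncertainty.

190 ± 17.2

Let h = d + w = 71.1. δh = √(δd² + δw²) = √(0.0484 + 11.6) = 3.41, so δh/h = 0.0479.
Q is then a monomial in h, u, r:
δQ/Q = √((δh/h)² + (½·δu/u)² + (-1·δr/r)²) = √(0.00230 + 0.00299 + 0.00296) = 0.0908
Q = 190, so δQ = 0.0908 × 190 = 17.2.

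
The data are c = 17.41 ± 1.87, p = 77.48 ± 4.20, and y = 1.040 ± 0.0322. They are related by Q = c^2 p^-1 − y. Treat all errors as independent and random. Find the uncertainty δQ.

Let w = c^2·p^-1 = 3.912. δw/w = √((2·δc/c)² + (-1·δp/p)²) = √(0.0461 + 0.00294) = 0.222, so δw = 0.867.
Q = w − y: δQ = √(δw² + δy²) = √(0.751 + 0.00104) = 0.867

0.867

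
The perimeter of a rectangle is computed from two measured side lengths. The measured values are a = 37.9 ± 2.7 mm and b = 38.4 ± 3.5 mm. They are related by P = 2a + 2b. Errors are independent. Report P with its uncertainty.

Each term contributes (cᵢ δxᵢ)² to (δP)²:
  (2·δa)² = 29.2;  (2·δb)² = 49.0
δP = √(78.2) = 8.84 mm
P = 153 mm.

153 ± 8.84 mm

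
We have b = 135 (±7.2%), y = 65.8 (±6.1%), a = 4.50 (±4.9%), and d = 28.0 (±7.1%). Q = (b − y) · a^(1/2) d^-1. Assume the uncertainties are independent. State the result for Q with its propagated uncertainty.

5.24 ± 0.889

Let u = b − y = 69.2. δu = √(δb² + δy²) = √(94.5 + 16.1) = 10.5, so δu/u = 0.152.
Q is then a monomial in u, a, d:
δQ/Q = √((δu/u)² + (½·δa/a)² + (-1·δd/d)²) = √(0.0231 + 0.000600 + 0.00504) = 0.170
Q = 5.24, so δQ = 0.170 × 5.24 = 0.889.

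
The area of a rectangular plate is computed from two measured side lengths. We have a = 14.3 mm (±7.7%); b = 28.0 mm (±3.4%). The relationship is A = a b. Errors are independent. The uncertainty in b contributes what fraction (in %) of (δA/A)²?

(δA/A)² = (1·δa/a)² + (1·δb/b)²
  a term: (1×0.0770)² = 0.00593
  b term: (1×0.0340)² = 0.00116
Total = 0.00709. Share from b = 0.00116/0.00709 = 0.163.

16.3%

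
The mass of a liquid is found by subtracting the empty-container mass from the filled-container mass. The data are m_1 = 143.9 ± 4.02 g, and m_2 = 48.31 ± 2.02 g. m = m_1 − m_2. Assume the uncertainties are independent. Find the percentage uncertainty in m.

m is a linear combination, so absolute uncertainties add in quadrature:
  (δm_1)² = 16.2;  (δm_2)² = 4.08
δm = √(20.2) = 4.50 g
m = 95.59 g, so δm/m = 4.50/95.59 = 0.0471.

4.71%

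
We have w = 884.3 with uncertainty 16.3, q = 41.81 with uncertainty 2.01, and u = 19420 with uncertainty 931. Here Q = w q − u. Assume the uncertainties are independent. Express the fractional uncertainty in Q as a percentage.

12.1%

Let p = w·q = 36970. δp/p = √((1·δw/w)² + (1·δq/q)²) = √(0.000340 + 0.00231) = 0.0515, so δp = 1900.
Q = p − u: δQ = √(δp² + δu²) = √(3.62e+06 + 8.67e+05) = 2120
Q = 17550, so δQ/Q = 2120/17550 = 0.121.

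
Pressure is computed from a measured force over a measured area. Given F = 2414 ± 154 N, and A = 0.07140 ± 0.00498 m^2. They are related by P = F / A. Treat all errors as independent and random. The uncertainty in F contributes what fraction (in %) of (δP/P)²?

(δP/P)² = (1·δF/F)² + (-1·δA/A)²
  F term: (1×0.0638)² = 0.00407
  A term: (-1×0.0697)² = 0.00486
Total = 0.00893. Share from F = 0.00407/0.00893 = 0.456.

45.6%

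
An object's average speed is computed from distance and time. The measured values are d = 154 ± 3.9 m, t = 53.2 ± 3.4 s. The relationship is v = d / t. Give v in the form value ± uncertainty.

2.89 ± 0.199 m/s

Products/powers → add relative errors in quadrature, weighted by exponent:
  (1·δd/d)² = (1×0.0253)² = 0.000641;  (-1·δt/t)² = (-1×0.0639)² = 0.00408
δv/v = √(0.00473) = 0.0687
v = 2.89 m/s, so δv = 0.0687 × 2.89 = 0.199 m/s.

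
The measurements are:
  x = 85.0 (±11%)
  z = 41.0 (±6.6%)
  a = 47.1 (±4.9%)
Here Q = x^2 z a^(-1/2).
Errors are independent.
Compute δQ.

For a monomial Q ∝ x^2, z, a^(-1/2), fractional errors add in quadrature:
  (2·δx/x)² = (2×0.110)² = 0.0484;  (1·δz/z)² = (1×0.0660)² = 0.00436;  (−½·δa/a)² = (-0.5×0.0490)² = 0.000600
δQ/Q = √(0.0534) = 0.231
Q = 43200, so δQ = 0.231 × 43200 = 9970.

9970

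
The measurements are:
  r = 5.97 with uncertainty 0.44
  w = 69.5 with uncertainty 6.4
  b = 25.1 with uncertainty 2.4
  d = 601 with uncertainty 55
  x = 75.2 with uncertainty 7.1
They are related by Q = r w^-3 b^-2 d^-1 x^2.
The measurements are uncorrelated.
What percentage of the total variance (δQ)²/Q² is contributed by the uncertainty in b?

(δQ/Q)² = (1·δr/r)² + (-3·δw/w)² + (-2·δb/b)² + (-1·δd/d)² + (2·δx/x)²
  r term: (1×0.0737)² = 0.00543
  w term: (-3×0.0921)² = 0.0763
  b term: (-2×0.0956)² = 0.0366
  d term: (-1×0.0915)² = 0.00837
  x term: (2×0.0944)² = 0.0357
Total = 0.162. Share from b = 0.0366/0.162 = 0.225.

22.5%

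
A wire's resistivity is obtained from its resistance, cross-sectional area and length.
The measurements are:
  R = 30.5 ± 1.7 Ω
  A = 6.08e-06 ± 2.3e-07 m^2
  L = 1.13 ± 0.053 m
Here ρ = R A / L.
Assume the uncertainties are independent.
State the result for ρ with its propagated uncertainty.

Relative error in a monomial: (δρ/ρ)² = Σ (nᵢ · δxᵢ/xᵢ)².
  (1·δR/R)² = (1×0.0557)² = 0.00311;  (1·δA/A)² = (1×0.0378)² = 0.00143;  (-1·δL/L)² = (-1×0.0469)² = 0.00220
δρ/ρ = √(0.00674) = 0.0821
ρ = 0.000164 Ω·m, so δρ = 0.0821 × 0.000164 = 1.35e-05 Ω·m.

(1.64 ± 0.135) × 10^-4 Ω·m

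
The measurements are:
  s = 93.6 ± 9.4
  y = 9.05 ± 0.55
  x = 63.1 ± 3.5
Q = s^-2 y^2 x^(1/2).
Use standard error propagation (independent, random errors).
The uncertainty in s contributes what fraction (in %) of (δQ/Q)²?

(δQ/Q)² = (-2·δs/s)² + (2·δy/y)² + (½·δx/x)²
  s term: (-2×0.100)² = 0.0403
  y term: (2×0.0608)² = 0.0148
  x term: (0.5×0.0555)² = 0.000769
Total = 0.0559. Share from s = 0.0403/0.0559 = 0.722.

72.2%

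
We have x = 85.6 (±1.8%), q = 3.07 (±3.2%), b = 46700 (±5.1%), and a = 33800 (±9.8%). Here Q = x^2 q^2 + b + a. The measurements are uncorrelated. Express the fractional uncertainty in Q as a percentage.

4.35%

Let p = x^2·q^2 = 69100. δp/p = √((2·δx/x)² + (2·δq/q)²) = √(0.00130 + 0.00410) = 0.0734, so δp = 5070.
Q = p + b + a: δQ = √(δp² + δb² + δa²) = √(2.57e+07 + 5.67e+06 + 1.1e+07) = 6510
Q = 1.5e+05, so δQ/Q = 6510/1.5e+05 = 0.0435.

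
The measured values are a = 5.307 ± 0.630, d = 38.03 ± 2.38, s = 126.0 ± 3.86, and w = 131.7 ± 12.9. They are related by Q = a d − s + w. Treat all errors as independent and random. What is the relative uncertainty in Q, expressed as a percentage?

14.6%

Let p = a·d = 201.8. δp/p = √((1·δa/a)² + (1·δd/d)²) = √(0.0141 + 0.00392) = 0.134, so δp = 27.1.
Q = p − s + w: δQ = √(δp² + δs² + δw²) = √(734 + 14.9 + 166) = 30.2
Q = 207.5, so δQ/Q = 30.2/207.5 = 0.146.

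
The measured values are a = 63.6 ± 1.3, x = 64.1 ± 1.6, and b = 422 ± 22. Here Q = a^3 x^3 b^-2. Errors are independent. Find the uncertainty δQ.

54100

Each factor contributes (exponent × relative error)² to (δQ/Q)²:
  (3·δa/a)² = (3×0.0204)² = 0.00376;  (3·δx/x)² = (3×0.0250)² = 0.00561;  (-2·δb/b)² = (-2×0.0521)² = 0.0109
δQ/Q = √(0.0202) = 0.142
Q = 3.8e+05, so δQ = 0.142 × 3.8e+05 = 54100.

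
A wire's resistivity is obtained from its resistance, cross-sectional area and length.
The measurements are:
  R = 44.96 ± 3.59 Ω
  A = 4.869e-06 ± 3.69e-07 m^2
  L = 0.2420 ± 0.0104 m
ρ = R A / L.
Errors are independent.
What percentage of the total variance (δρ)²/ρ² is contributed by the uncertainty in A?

(δρ/ρ)² = (1·δR/R)² + (1·δA/A)² + (-1·δL/L)²
  R term: (1×0.0798)² = 0.00638
  A term: (1×0.0758)² = 0.00574
  L term: (-1×0.0430)² = 0.00185
Total = 0.0140. Share from A = 0.00574/0.0140 = 0.411.

41.1%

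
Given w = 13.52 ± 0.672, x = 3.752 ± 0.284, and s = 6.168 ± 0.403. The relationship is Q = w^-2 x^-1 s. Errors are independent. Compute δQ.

For a monomial Q ∝ w^-2, x^-1, s, fractional errors add in quadrature:
  (-2·δw/w)² = (-2×0.0497)² = 0.00988;  (-1·δx/x)² = (-1×0.0757)² = 0.00573;  (1·δs/s)² = (1×0.0653)² = 0.00427
δQ/Q = √(0.0199) = 0.141
Q = 0.008993, so δQ = 0.141 × 0.008993 = 0.00127.

0.00127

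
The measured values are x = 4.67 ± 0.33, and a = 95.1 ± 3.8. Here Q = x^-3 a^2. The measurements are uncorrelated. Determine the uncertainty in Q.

20.1

Q is a product of powers, so relative uncertainties combine in quadrature:
  (-3·δx/x)² = (-3×0.0707)² = 0.0449;  (2·δa/a)² = (2×0.0400)² = 0.00639
δQ/Q = √(0.0513) = 0.227
Q = 88.8, so δQ = 0.227 × 88.8 = 20.1.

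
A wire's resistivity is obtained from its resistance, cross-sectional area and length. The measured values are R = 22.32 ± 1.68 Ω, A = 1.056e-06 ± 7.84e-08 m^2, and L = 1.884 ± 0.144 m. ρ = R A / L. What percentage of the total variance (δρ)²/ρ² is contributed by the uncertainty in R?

(δρ/ρ)² = (1·δR/R)² + (1·δA/A)² + (-1·δL/L)²
  R term: (1×0.0753)² = 0.00567
  A term: (1×0.0742)² = 0.00551
  L term: (-1×0.0764)² = 0.00584
Total = 0.0170. Share from R = 0.00567/0.0170 = 0.333.

33.3%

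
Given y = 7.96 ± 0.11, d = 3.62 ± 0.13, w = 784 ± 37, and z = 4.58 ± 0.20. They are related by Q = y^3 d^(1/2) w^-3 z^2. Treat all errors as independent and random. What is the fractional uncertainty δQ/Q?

Each factor contributes (exponent × relative error)² to (δQ/Q)²:
  (3·δy/y)² = (3×0.0138)² = 0.00172;  (½·δd/d)² = (0.5×0.0359)² = 0.000322;  (-3·δw/w)² = (-3×0.0472)² = 0.0200;  (2·δz/z)² = (2×0.0437)² = 0.00763
δQ/Q = √(0.0297) = 0.172

0.172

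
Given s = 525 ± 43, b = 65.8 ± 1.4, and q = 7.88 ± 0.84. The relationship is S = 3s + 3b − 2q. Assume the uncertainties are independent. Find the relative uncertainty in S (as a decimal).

0.0735

Absolute uncertainties add in quadrature for a linear combination:
  (3·δs)² = 16600;  (3·δb)² = 17.6;  (2·δq)² = 2.82
δS = √(16700) = 129
S = 1760, so δS/S = 129/1760 = 0.0735.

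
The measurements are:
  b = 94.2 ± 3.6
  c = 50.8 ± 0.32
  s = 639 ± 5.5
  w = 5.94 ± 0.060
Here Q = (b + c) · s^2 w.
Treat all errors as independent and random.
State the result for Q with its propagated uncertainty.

Let u = b + c = 145. δu = √(δb² + δc²) = √(13.0 + 0.102) = 3.61, so δu/u = 0.0249.
Q is then a monomial in u, s, w:
δQ/Q = √((δu/u)² + (2·δs/s)² + (1·δw/w)²) = √(0.000621 + 0.000296 + 0.000102) = 0.0319
Q = 3.52e+08, so δQ = 0.0319 × 3.52e+08 = 1.12e+07.

(3.52 ± 0.112) × 10^8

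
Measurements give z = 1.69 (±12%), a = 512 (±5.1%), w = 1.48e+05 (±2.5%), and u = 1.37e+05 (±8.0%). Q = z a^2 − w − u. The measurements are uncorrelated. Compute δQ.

70700

Let p = z·a^2 = 4.43e+05. δp/p = √((1·δz/z)² + (2·δa/a)²) = √(0.0144 + 0.0104) = 0.157, so δp = 69800.
Q = p − w − u: δQ = √(δp² + δw² + δu²) = √(4.87e+09 + 1.37e+07 + 1.2e+08) = 70700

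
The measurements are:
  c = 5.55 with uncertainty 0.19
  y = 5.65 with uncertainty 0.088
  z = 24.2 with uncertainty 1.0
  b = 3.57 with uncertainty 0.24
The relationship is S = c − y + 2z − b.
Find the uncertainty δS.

For a sum/difference, combine absolute errors in quadrature:
  (δc)² = 0.0361;  (δy)² = 0.00774;  (2·δz)² = 4.00;  (δb)² = 0.0576
δS = √(4.10) = 2.03

2.03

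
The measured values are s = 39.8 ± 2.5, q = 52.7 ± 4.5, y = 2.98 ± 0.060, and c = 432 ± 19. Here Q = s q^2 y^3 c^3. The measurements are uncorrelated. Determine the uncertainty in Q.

Products/powers → add relative errors in quadrature, weighted by exponent:
  (1·δs/s)² = (1×0.0628)² = 0.00395;  (2·δq/q)² = (2×0.0854)² = 0.0292;  (3·δy/y)² = (3×0.0201)² = 0.00365;  (3·δc/c)² = (3×0.0440)² = 0.0174
δQ/Q = √(0.0542) = 0.233
Q = 2.36e+14, so δQ = 0.233 × 2.36e+14 = 5.49e+13.

5.49e+13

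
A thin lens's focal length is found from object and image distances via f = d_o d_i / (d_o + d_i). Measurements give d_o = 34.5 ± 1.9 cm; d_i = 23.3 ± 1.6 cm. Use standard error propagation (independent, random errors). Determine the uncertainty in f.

∂f/∂d_o = (d_i/(d_o+d_i))² = 0.163;  ∂f/∂d_i = (d_o/(d_o+d_i))² = 0.356
δf = √((∂f/∂d_o · δd_o)² + (∂f/∂d_i · δd_i)²) = √(0.0953 + 0.325) = 0.648 cm

0.648 cm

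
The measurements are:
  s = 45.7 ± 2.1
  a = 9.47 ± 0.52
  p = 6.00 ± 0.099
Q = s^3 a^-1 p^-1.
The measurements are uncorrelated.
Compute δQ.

251

Relative error in a monomial: (δQ/Q)² = Σ (nᵢ · δxᵢ/xᵢ)².
  (3·δs/s)² = (3×0.0460)² = 0.0190;  (-1·δa/a)² = (-1×0.0549)² = 0.00302;  (-1·δp/p)² = (-1×0.0165)² = 0.000272
δQ/Q = √(0.0223) = 0.149
Q = 1680, so δQ = 0.149 × 1680 = 251.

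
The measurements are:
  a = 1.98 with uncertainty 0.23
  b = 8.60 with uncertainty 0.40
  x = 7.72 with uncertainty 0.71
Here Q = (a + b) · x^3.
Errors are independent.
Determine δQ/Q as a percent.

Let u = a + b = 10.6. δu = √(δa² + δb²) = √(0.0529 + 0.160) = 0.461, so δu/u = 0.0436.
Q is then a monomial in u, x:
δQ/Q = √((δu/u)² + (3·δx/x)²) = √(0.00190 + 0.0761) = 0.279

27.9%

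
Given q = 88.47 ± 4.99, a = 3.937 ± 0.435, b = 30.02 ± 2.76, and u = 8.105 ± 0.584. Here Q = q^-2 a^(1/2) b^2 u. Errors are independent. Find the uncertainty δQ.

0.433

Products/powers → add relative errors in quadrature, weighted by exponent:
  (-2·δq/q)² = (-2×0.0564)² = 0.0127;  (½·δa/a)² = (0.5×0.110)² = 0.00305;  (2·δb/b)² = (2×0.0919)² = 0.0338;  (1·δu/u)² = (1×0.0721)² = 0.00519
δQ/Q = √(0.0548) = 0.234
Q = 1.852, so δQ = 0.234 × 1.852 = 0.433.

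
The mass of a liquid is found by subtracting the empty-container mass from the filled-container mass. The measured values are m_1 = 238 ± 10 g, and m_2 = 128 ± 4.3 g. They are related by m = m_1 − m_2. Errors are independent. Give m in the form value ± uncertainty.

110 ± 10.9 g

Each term contributes (cᵢ δxᵢ)² to (δm)²:
  (δm_1)² = 100;  (δm_2)² = 18.5
δm = √(118) = 10.9 g
m = 110 g.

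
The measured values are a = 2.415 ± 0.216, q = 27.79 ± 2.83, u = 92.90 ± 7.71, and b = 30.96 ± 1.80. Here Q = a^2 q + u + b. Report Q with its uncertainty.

285.9 ± 34.3

Let p = a^2·q = 162.1. δp/p = √((2·δa/a)² + (1·δq/q)²) = √(0.0320 + 0.0104) = 0.206, so δp = 33.4.
Q = p + u + b: δQ = √(δp² + δu² + δb²) = √(1110 + 59.4 + 3.24) = 34.3
Q = 285.9.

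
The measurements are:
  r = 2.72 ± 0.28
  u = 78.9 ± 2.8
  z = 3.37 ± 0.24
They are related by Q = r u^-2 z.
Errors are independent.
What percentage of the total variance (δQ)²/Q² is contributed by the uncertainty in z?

24.5%

(δQ/Q)² = (1·δr/r)² + (-2·δu/u)² + (1·δz/z)²
  r term: (1×0.103)² = 0.0106
  u term: (-2×0.0355)² = 0.00504
  z term: (1×0.0712)² = 0.00507
Total = 0.0207. Share from z = 0.00507/0.0207 = 0.245.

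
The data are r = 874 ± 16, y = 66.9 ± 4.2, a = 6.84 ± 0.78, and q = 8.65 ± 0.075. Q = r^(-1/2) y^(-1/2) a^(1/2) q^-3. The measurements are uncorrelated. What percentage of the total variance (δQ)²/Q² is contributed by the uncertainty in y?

(δQ/Q)² = (−½·δr/r)² + (−½·δy/y)² + (½·δa/a)² + (-3·δq/q)²
  r term: (-0.5×0.0183)² = 8.38e-05
  y term: (-0.5×0.0628)² = 0.000985
  a term: (0.5×0.114)² = 0.00325
  q term: (-3×0.00867)² = 0.000677
Total = 0.00500. Share from y = 0.000985/0.00500 = 0.197.

19.7%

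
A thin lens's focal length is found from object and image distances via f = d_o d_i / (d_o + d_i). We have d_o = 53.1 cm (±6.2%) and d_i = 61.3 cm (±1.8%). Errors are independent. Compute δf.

∂f/∂d_o = (d_i/(d_o+d_i))² = 0.287;  ∂f/∂d_i = (d_o/(d_o+d_i))² = 0.215
δf = √((∂f/∂d_o · δd_o)² + (∂f/∂d_i · δd_i)²) = √(0.894 + 0.0565) = 0.975 cm

0.975 cm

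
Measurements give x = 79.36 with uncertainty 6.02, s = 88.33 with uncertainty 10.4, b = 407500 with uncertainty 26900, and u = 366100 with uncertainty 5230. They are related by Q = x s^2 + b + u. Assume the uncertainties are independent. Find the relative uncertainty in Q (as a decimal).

Let p = x·s^2 = 619200. δp/p = √((1·δx/x)² + (2·δs/s)²) = √(0.00575 + 0.0555) = 0.247, so δp = 1.53e+05.
Q = p + b + u: δQ = √(δp² + δb² + δu²) = √(2.35e+10 + 7.24e+08 + 2.74e+07) = 1.56e+05
Q = 1.393e+06, so δQ/Q = 1.56e+05/1.393e+06 = 0.112.

0.112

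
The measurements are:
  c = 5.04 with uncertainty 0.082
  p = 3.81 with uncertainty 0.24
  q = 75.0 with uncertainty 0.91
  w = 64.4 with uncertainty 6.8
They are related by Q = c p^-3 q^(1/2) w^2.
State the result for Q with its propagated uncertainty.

Relative error in a monomial: (δQ/Q)² = Σ (nᵢ · δxᵢ/xᵢ)².
  (1·δc/c)² = (1×0.0163)² = 0.000265;  (-3·δp/p)² = (-3×0.0630)² = 0.0357;  (½·δq/q)² = (0.5×0.0121)² = 3.68e-05;  (2·δw/w)² = (2×0.106)² = 0.0446
δQ/Q = √(0.0806) = 0.284
Q = 3270, so δQ = 0.284 × 3270 = 929.

3270 ± 929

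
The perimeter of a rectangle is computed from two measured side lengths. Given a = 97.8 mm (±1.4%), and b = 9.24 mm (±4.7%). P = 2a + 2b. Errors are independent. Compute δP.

2.87 mm

Sums and differences: (δP)² = Σ (cᵢ δxᵢ)².
  (2·δa)² = 7.50;  (2·δb)² = 0.754
δP = √(8.25) = 2.87 mm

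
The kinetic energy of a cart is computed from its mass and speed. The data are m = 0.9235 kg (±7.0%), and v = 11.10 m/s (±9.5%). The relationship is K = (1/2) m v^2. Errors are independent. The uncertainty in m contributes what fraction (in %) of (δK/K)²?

12.0%

(δK/K)² = (1·δm/m)² + (2·δv/v)²
  m term: (1×0.0700)² = 0.00490
  v term: (2×0.0950)² = 0.0361
Total = 0.0410. Share from m = 0.00490/0.0410 = 0.120.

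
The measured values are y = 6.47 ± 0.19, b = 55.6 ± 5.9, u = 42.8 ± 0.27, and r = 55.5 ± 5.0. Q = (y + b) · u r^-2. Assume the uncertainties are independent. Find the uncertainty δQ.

0.176

Let w = y + b = 62.1. δw = √(δy² + δb²) = √(0.0361 + 34.8) = 5.90, so δw/w = 0.0951.
Q is then a monomial in w, u, r:
δQ/Q = √((δw/w)² + (1·δu/u)² + (-2·δr/r)²) = √(0.00904 + 3.98e-05 + 0.0325) = 0.204
Q = 0.862, so δQ = 0.204 × 0.862 = 0.176.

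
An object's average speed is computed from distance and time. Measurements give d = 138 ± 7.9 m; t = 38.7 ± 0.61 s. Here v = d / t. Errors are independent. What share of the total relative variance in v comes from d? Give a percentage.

(δv/v)² = (1·δd/d)² + (-1·δt/t)²
  d term: (1×0.0572)² = 0.00328
  t term: (-1×0.0158)² = 0.000248
Total = 0.00353. Share from d = 0.00328/0.00353 = 0.930.

93.0%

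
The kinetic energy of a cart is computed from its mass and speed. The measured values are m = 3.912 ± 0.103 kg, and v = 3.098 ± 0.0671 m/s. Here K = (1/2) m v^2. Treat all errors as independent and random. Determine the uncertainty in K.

0.952 J

Each factor contributes (exponent × relative error)² to (δK/K)²:
  (1·δm/m)² = (1×0.0263)² = 0.000693;  (2·δv/v)² = (2×0.0217)² = 0.00188
δK/K = √(0.00257) = 0.0507
K = 18.77 J, so δK = 0.0507 × 18.77 = 0.952 J.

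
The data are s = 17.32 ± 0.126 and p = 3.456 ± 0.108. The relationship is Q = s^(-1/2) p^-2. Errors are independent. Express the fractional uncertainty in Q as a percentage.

Since Q is a product/quotient, work with relative uncertainties:
  (−½·δs/s)² = (-0.5×0.00727)² = 1.32e-05;  (-2·δp/p)² = (-2×0.0312)² = 0.00391
δQ/Q = √(0.00392) = 0.0626

6.26%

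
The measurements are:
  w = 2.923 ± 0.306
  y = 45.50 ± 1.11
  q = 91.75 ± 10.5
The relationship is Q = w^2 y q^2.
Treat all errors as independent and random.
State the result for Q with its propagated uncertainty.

Each factor contributes (exponent × relative error)² to (δQ/Q)²:
  (2·δw/w)² = (2×0.105)² = 0.0438;  (1·δy/y)² = (1×0.0244)² = 0.000595;  (2·δq/q)² = (2×0.114)² = 0.0524
δQ/Q = √(0.0968) = 0.311
Q = 3.273e+06, so δQ = 0.311 × 3.273e+06 = 1.02e+06.

(3.273 ± 1.02) × 10^6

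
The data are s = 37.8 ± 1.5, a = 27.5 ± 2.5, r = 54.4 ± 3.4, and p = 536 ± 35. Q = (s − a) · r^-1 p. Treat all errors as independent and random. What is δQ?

Let u = s − a = 10.3. δu = √(δs² + δa²) = √(2.25 + 6.25) = 2.92, so δu/u = 0.283.
Q is then a monomial in u, r, p:
δQ/Q = √((δu/u)² + (-1·δr/r)² + (1·δp/p)²) = √(0.0801 + 0.00391 + 0.00426) = 0.297
Q = 101, so δQ = 0.297 × 101 = 30.2.

30.2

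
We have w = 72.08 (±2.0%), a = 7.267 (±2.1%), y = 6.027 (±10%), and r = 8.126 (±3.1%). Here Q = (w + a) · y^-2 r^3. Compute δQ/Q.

Let u = w + a = 79.35. δu = √(δw² + δa²) = √(2.08 + 0.0233) = 1.45, so δu/u = 0.0183.
Q is then a monomial in u, y, r:
δQ/Q = √((δu/u)² + (-2·δy/y)² + (3·δr/r)²) = √(0.000334 + 0.0400 + 0.00865) = 0.221

0.221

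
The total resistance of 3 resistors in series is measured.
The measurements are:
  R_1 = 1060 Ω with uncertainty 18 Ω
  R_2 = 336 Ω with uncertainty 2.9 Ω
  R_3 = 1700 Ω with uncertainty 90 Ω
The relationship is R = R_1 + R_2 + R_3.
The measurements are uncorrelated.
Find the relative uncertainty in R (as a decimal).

0.0297

Each term contributes (cᵢ δxᵢ)² to (δR)²:
  (δR_1)² = 324;  (δR_2)² = 8.41;  (δR_3)² = 8100
δR = √(8430) = 91.8 Ω
R = 3100 Ω, so δR/R = 91.8/3100 = 0.0297.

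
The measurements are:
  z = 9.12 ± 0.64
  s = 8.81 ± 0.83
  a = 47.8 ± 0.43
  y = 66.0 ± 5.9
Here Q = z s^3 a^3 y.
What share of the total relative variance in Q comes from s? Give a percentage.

85.4%

(δQ/Q)² = (1·δz/z)² + (3·δs/s)² + (3·δa/a)² + (1·δy/y)²
  z term: (1×0.0702)² = 0.00492
  s term: (3×0.0942)² = 0.0799
  a term: (3×0.00900)² = 0.000728
  y term: (1×0.0894)² = 0.00799
Total = 0.0935. Share from s = 0.0799/0.0935 = 0.854.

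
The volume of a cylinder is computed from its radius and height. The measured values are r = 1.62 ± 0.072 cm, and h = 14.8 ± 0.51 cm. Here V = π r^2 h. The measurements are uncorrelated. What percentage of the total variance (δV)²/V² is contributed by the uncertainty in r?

86.9%

(δV/V)² = (2·δr/r)² + (1·δh/h)²
  r term: (2×0.0444)² = 0.00790
  h term: (1×0.0345)² = 0.00119
Total = 0.00909. Share from r = 0.00790/0.00909 = 0.869.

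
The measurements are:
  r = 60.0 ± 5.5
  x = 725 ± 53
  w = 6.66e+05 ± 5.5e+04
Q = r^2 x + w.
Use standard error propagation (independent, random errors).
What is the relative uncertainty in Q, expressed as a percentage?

15.8%

Let p = r^2·x = 2.61e+06. δp/p = √((2·δr/r)² + (1·δx/x)²) = √(0.0336 + 0.00534) = 0.197, so δp = 5.15e+05.
Q = p + w: δQ = √(δp² + δw²) = √(2.65e+11 + 3.02e+09) = 5.18e+05
Q = 3.28e+06, so δQ/Q = 5.18e+05/3.28e+06 = 0.158.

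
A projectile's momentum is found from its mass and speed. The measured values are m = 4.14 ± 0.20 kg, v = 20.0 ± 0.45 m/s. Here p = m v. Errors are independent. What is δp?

4.41 kg·m/s

p is a product of powers, so relative uncertainties combine in quadrature:
  (1·δm/m)² = (1×0.0483)² = 0.00233;  (1·δv/v)² = (1×0.0225)² = 0.000506
δp/p = √(0.00284) = 0.0533
p = 82.8 kg·m/s, so δp = 0.0533 × 82.8 = 4.41 kg·m/s.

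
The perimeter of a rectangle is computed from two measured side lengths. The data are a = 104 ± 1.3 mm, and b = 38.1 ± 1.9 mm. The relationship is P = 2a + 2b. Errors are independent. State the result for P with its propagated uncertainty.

284 ± 4.60 mm

P is a linear combination, so absolute uncertainties add in quadrature:
  (2·δa)² = 6.76;  (2·δb)² = 14.4
δP = √(21.2) = 4.60 mm
P = 284 mm.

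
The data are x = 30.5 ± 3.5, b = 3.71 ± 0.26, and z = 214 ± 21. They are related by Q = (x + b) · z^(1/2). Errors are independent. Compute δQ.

56.9

Let u = x + b = 34.2. δu = √(δx² + δb²) = √(12.2 + 0.0676) = 3.51, so δu/u = 0.103.
Q is then a monomial in u, z:
δQ/Q = √((δu/u)² + (½·δz/z)²) = √(0.0105 + 0.00241) = 0.114
Q = 500, so δQ = 0.114 × 500 = 56.9.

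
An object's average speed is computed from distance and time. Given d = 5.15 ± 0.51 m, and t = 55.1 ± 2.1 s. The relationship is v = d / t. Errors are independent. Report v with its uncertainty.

0.0935 ± 0.00992 m/s

Products/powers → add relative errors in quadrature, weighted by exponent:
  (1·δd/d)² = (1×0.0990)² = 0.00981;  (-1·δt/t)² = (-1×0.0381)² = 0.00145
δv/v = √(0.0113) = 0.106
v = 0.0935 m/s, so δv = 0.106 × 0.0935 = 0.00992 m/s.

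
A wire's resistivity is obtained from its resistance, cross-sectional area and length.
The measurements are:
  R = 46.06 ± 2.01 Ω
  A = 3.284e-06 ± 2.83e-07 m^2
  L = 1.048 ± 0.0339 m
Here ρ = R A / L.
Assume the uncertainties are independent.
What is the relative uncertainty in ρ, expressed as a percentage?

Since ρ is a product/quotient, work with relative uncertainties:
  (1·δR/R)² = (1×0.0436)² = 0.00190;  (1·δA/A)² = (1×0.0862)² = 0.00743;  (-1·δL/L)² = (-1×0.0323)² = 0.00105
δρ/ρ = √(0.0104) = 0.102

10.2%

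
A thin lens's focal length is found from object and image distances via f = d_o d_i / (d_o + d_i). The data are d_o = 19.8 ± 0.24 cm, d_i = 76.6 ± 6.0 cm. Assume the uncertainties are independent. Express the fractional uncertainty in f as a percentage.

1.88%

∂f/∂d_o = (d_i/(d_o+d_i))² = 0.631;  ∂f/∂d_i = (d_o/(d_o+d_i))² = 0.0422
δf = √((∂f/∂d_o · δd_o)² + (∂f/∂d_i · δd_i)²) = √(0.0230 + 0.0641) = 0.295 cm
f = 15.7 cm, so δf/f = 0.295/15.7 = 0.0188.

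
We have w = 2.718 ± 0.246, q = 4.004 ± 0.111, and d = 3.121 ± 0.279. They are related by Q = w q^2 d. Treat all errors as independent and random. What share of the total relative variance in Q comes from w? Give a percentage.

(δQ/Q)² = (1·δw/w)² + (2·δq/q)² + (1·δd/d)²
  w term: (1×0.0905)² = 0.00819
  q term: (2×0.0277)² = 0.00307
  d term: (1×0.0894)² = 0.00799
Total = 0.0193. Share from w = 0.00819/0.0193 = 0.425.

42.5%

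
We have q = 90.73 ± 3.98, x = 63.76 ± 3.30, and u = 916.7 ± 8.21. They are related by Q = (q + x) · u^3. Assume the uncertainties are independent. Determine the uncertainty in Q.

5.11e+09

Let w = q + x = 154.5. δw = √(δq² + δx²) = √(15.8 + 10.9) = 5.17, so δw/w = 0.0335.
Q is then a monomial in w, u:
δQ/Q = √((δw/w)² + (3·δu/u)²) = √(0.00112 + 0.000722) = 0.0429
Q = 1.19e+11, so δQ = 0.0429 × 1.19e+11 = 5.11e+09.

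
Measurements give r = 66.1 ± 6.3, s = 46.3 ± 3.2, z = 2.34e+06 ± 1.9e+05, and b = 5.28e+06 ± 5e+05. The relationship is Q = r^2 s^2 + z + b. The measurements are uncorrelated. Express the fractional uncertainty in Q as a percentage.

Let p = r^2·s^2 = 9.37e+06. δp/p = √((2·δr/r)² + (2·δs/s)²) = √(0.0363 + 0.0191) = 0.235, so δp = 2.21e+06.
Q = p + z + b: δQ = √(δp² + δz² + δb²) = √(4.86e+12 + 3.61e+10 + 2.5e+11) = 2.27e+06
Q = 1.7e+07, so δQ/Q = 2.27e+06/1.7e+07 = 0.134.

13.4%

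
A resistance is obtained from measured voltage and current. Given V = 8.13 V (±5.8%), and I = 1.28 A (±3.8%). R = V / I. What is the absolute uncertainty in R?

Each factor contributes (exponent × relative error)² to (δR/R)²:
  (1·δV/V)² = (1×0.0580)² = 0.00336;  (-1·δI/I)² = (-1×0.0380)² = 0.00144
δR/R = √(0.00481) = 0.0693
R = 6.35 Ω, so δR = 0.0693 × 6.35 = 0.440 Ω.

0.440 Ω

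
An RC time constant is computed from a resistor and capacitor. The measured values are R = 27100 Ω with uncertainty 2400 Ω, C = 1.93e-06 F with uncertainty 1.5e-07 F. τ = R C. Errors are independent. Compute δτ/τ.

Since τ is a product/quotient, work with relative uncertainties:
  (1·δR/R)² = (1×0.0886)² = 0.00784;  (1·δC/C)² = (1×0.0777)² = 0.00604
δτ/τ = √(0.0139) = 0.118

0.118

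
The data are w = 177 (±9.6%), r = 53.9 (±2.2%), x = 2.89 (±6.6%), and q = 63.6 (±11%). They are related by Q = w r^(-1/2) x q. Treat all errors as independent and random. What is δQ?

Q is a product of powers, so relative uncertainties combine in quadrature:
  (1·δw/w)² = (1×0.0960)² = 0.00922;  (−½·δr/r)² = (-0.5×0.0220)² = 0.000121;  (1·δx/x)² = (1×0.0660)² = 0.00436;  (1·δq/q)² = (1×0.110)² = 0.0121
δQ/Q = √(0.0258) = 0.161
Q = 4430, so δQ = 0.161 × 4430 = 712.

712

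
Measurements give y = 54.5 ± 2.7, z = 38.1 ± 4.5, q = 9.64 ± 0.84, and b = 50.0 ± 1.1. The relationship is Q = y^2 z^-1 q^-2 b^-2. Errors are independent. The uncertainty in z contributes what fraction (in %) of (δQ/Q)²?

(δQ/Q)² = (2·δy/y)² + (-1·δz/z)² + (-2·δq/q)² + (-2·δb/b)²
  y term: (2×0.0495)² = 0.00982
  z term: (-1×0.118)² = 0.0140
  q term: (-2×0.0871)² = 0.0304
  b term: (-2×0.0220)² = 0.00194
Total = 0.0561. Share from z = 0.0140/0.0561 = 0.249.

24.9%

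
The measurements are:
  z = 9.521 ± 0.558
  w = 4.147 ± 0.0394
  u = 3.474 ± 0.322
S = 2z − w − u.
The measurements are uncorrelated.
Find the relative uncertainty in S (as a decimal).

Absolute uncertainties add in quadrature for a linear combination:
  (2·δz)² = 1.25;  (δw)² = 0.00155;  (δu)² = 0.104
δS = √(1.35) = 1.16
S = 11.42, so δS/S = 1.16/11.42 = 0.102.

0.102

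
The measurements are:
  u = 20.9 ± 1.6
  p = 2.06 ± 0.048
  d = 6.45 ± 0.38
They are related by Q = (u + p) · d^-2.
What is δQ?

0.0756

Let w = u + p = 23.0. δw = √(δu² + δp²) = √(2.56 + 0.00230) = 1.60, so δw/w = 0.0697.
Q is then a monomial in w, d:
δQ/Q = √((δw/w)² + (-2·δd/d)²) = √(0.00486 + 0.0139) = 0.137
Q = 0.552, so δQ = 0.137 × 0.552 = 0.0756.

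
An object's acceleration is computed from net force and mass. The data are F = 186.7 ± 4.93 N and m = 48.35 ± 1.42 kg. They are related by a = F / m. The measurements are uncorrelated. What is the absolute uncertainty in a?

Relative error in a monomial: (δa/a)² = Σ (nᵢ · δxᵢ/xᵢ)².
  (1·δF/F)² = (1×0.0264)² = 0.000697;  (-1·δm/m)² = (-1×0.0294)² = 0.000863
δa/a = √(0.00156) = 0.0395
a = 3.861 m/s^2, so δa = 0.0395 × 3.861 = 0.153 m/s^2.

0.153 m/s^2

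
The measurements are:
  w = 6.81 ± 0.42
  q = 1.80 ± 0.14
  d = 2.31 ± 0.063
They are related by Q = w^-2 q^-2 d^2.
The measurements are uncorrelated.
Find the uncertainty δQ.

For a monomial Q ∝ w^-2, q^-2, d^2, fractional errors add in quadrature:
  (-2·δw/w)² = (-2×0.0617)² = 0.0152;  (-2·δq/q)² = (-2×0.0778)² = 0.0242;  (2·δd/d)² = (2×0.0273)² = 0.00298
δQ/Q = √(0.0424) = 0.206
Q = 0.0355, so δQ = 0.206 × 0.0355 = 0.00731.

0.00731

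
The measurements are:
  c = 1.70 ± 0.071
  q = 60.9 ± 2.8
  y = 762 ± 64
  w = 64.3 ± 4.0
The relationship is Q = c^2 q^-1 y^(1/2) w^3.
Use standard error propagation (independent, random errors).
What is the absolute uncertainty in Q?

Each factor contributes (exponent × relative error)² to (δQ/Q)²:
  (2·δc/c)² = (2×0.0418)² = 0.00698;  (-1·δq/q)² = (-1×0.0460)² = 0.00211;  (½·δy/y)² = (0.5×0.0840)² = 0.00176;  (3·δw/w)² = (3×0.0622)² = 0.0348
δQ/Q = √(0.0457) = 0.214
Q = 3.48e+05, so δQ = 0.214 × 3.48e+05 = 74400.

74400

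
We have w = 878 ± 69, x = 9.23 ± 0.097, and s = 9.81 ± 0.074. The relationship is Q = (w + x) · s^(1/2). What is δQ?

Let u = w + x = 887. δu = √(δw² + δx²) = √(4760 + 0.00941) = 69.0, so δu/u = 0.0778.
Q is then a monomial in u, s:
δQ/Q = √((δu/u)² + (½·δs/s)²) = √(0.00605 + 1.42e-05) = 0.0779
Q = 2780, so δQ = 0.0779 × 2780 = 216.

216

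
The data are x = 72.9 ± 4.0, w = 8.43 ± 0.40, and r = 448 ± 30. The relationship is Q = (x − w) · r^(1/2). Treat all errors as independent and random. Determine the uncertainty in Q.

96.6

Let u = x − w = 64.5. δu = √(δx² + δw²) = √(16.0 + 0.160) = 4.02, so δu/u = 0.0624.
Q is then a monomial in u, r:
δQ/Q = √((δu/u)² + (½·δr/r)²) = √(0.00389 + 0.00112) = 0.0708
Q = 1360, so δQ = 0.0708 × 1360 = 96.6.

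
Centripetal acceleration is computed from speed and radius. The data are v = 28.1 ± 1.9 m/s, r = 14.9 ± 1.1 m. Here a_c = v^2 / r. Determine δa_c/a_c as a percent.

For a monomial a_c ∝ v^2, r^-1, fractional errors add in quadrature:
  (2·δv/v)² = (2×0.0676)² = 0.0183;  (-1·δr/r)² = (-1×0.0738)² = 0.00545
δa_c/a_c = √(0.0237) = 0.154

15.4%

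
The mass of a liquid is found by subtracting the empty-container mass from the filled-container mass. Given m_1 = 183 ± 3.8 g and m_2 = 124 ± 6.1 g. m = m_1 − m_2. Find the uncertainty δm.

Absolute uncertainties add in quadrature for a linear combination:
  (δm_1)² = 14.4;  (δm_2)² = 37.2
δm = √(51.6) = 7.19 g

7.19 g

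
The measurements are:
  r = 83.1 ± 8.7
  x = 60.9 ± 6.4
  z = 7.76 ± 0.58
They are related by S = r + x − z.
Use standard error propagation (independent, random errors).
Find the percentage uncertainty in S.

Each term contributes (cᵢ δxᵢ)² to (δS)²:
  (δr)² = 75.7;  (δx)² = 41.0;  (δz)² = 0.336
δS = √(117) = 10.8
S = 136, so δS/S = 10.8/136 = 0.0794.

7.94%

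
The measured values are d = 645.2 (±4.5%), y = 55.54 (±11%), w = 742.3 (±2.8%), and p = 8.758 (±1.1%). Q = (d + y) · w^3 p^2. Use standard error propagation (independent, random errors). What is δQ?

Let u = d + y = 700.7. δu = √(δd² + δy²) = √(843 + 37.3) = 29.7, so δu/u = 0.0423.
Q is then a monomial in u, w, p:
δQ/Q = √((δu/u)² + (3·δw/w)² + (2·δp/p)²) = √(0.00179 + 0.00706 + 0.000484) = 0.0966
Q = 2.198e+13, so δQ = 0.0966 × 2.198e+13 = 2.12e+12.

2.12e+12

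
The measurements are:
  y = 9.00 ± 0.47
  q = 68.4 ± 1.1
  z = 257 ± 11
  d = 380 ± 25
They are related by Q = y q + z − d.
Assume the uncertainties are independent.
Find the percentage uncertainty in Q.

8.80%

Let p = y·q = 616. δp/p = √((1·δy/y)² + (1·δq/q)²) = √(0.00273 + 0.000259) = 0.0546, so δp = 33.6.
Q = p + z − d: δQ = √(δp² + δz² + δd²) = √(1130 + 121 + 625) = 43.3
Q = 493, so δQ/Q = 43.3/493 = 0.0880.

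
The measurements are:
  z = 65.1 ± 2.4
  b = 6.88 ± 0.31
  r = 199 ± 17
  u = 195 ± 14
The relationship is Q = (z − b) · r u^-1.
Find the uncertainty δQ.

Let w = z − b = 58.2. δw = √(δz² + δb²) = √(5.76 + 0.0961) = 2.42, so δw/w = 0.0416.
Q is then a monomial in w, r, u:
δQ/Q = √((δw/w)² + (1·δr/r)² + (-1·δu/u)²) = √(0.00173 + 0.00730 + 0.00515) = 0.119
Q = 59.4, so δQ = 0.119 × 59.4 = 7.08.

7.08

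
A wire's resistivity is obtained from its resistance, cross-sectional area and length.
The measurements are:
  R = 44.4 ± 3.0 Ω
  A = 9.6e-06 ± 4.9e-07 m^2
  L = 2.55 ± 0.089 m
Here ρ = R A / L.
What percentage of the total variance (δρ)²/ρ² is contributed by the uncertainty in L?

14.5%

(δρ/ρ)² = (1·δR/R)² + (1·δA/A)² + (-1·δL/L)²
  R term: (1×0.0676)² = 0.00457
  A term: (1×0.0510)² = 0.00261
  L term: (-1×0.0349)² = 0.00122
Total = 0.00839. Share from L = 0.00122/0.00839 = 0.145.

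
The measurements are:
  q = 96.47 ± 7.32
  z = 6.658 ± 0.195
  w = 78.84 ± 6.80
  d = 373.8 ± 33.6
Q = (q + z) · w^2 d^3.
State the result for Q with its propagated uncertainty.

(3.348 ± 1.10) × 10^13

Let u = q + z = 103.1. δu = √(δq² + δz²) = √(53.6 + 0.0380) = 7.32, so δu/u = 0.0710.
Q is then a monomial in u, w, d:
δQ/Q = √((δu/u)² + (2·δw/w)² + (3·δd/d)²) = √(0.00504 + 0.0298 + 0.0727) = 0.328
Q = 3.348e+13, so δQ = 0.328 × 3.348e+13 = 1.1e+13.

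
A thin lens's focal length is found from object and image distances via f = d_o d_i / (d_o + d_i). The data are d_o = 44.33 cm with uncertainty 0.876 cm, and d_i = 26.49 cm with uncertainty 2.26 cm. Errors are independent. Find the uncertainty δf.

∂f/∂d_o = (d_i/(d_o+d_i))² = 0.140;  ∂f/∂d_i = (d_o/(d_o+d_i))² = 0.392
δf = √((∂f/∂d_o · δd_o)² + (∂f/∂d_i · δd_i)²) = √(0.0150 + 0.784) = 0.894 cm

0.894 cm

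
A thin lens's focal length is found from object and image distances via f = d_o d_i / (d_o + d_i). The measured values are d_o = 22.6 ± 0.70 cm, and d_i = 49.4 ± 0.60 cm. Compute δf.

∂f/∂d_o = (d_i/(d_o+d_i))² = 0.471;  ∂f/∂d_i = (d_o/(d_o+d_i))² = 0.0985
δf = √((∂f/∂d_o · δd_o)² + (∂f/∂d_i · δd_i)²) = √(0.109 + 0.00349) = 0.335 cm

0.335 cm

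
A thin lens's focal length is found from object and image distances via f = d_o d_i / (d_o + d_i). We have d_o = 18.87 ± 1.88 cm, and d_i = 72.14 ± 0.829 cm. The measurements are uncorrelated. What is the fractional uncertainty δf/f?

∂f/∂d_o = (d_i/(d_o+d_i))² = 0.628;  ∂f/∂d_i = (d_o/(d_o+d_i))² = 0.0430
δf = √((∂f/∂d_o · δd_o)² + (∂f/∂d_i · δd_i)²) = √(1.40 + 0.00127) = 1.18 cm
f = 14.96 cm, so δf/f = 1.18/14.96 = 0.0790.

0.0790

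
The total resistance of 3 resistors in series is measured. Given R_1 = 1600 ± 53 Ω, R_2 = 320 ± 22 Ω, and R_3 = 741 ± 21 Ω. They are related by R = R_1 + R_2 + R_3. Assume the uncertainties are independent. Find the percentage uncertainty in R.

2.30%

Absolute uncertainties add in quadrature for a linear combination:
  (δR_1)² = 2810;  (δR_2)² = 484;  (δR_3)² = 441
δR = √(3730) = 61.1 Ω
R = 2660 Ω, so δR/R = 61.1/2660 = 0.0230.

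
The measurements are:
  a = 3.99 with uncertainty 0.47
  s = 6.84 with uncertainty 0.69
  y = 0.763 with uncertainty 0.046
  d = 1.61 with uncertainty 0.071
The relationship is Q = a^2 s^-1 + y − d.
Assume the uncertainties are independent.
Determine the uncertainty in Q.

0.602

Let p = a^2·s^-1 = 2.33. δp/p = √((2·δa/a)² + (-1·δs/s)²) = √(0.0555 + 0.0102) = 0.256, so δp = 0.596.
Q = p + y − d: δQ = √(δp² + δy² + δd²) = √(0.356 + 0.00212 + 0.00504) = 0.602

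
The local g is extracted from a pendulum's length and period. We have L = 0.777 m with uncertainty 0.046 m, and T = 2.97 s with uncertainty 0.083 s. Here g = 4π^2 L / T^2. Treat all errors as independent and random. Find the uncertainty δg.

0.283 m/s^2

Relative error in a monomial: (δg/g)² = Σ (nᵢ · δxᵢ/xᵢ)².
  (1·δL/L)² = (1×0.0592)² = 0.00350;  (-2·δT/T)² = (-2×0.0279)² = 0.00312
δg/g = √(0.00663) = 0.0814
g = 3.48 m/s^2, so δg = 0.0814 × 3.48 = 0.283 m/s^2.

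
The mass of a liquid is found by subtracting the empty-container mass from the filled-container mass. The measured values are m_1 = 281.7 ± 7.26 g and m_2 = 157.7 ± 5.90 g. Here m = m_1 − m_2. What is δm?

9.36 g

Absolute uncertainties add in quadrature for a linear combination:
  (δm_1)² = 52.7;  (δm_2)² = 34.8
δm = √(87.5) = 9.36 g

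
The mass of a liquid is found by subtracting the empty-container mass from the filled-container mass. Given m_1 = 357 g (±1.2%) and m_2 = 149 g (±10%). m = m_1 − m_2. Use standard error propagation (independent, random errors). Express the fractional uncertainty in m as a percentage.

7.45%

m is a linear combination, so absolute uncertainties add in quadrature:
  (δm_1)² = 18.4;  (δm_2)² = 222
δm = √(240) = 15.5 g
m = 208 g, so δm/m = 15.5/208 = 0.0745.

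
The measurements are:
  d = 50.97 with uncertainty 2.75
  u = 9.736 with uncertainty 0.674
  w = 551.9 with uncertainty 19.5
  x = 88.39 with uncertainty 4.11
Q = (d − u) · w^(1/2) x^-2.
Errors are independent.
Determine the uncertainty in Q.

0.0145

Let h = d − u = 41.23. δh = √(δd² + δu²) = √(7.56 + 0.454) = 2.83, so δh/h = 0.0687.
Q is then a monomial in h, w, x:
δQ/Q = √((δh/h)² + (½·δw/w)² + (-2·δx/x)²) = √(0.00472 + 0.000312 + 0.00865) = 0.117
Q = 0.1240, so δQ = 0.117 × 0.1240 = 0.0145.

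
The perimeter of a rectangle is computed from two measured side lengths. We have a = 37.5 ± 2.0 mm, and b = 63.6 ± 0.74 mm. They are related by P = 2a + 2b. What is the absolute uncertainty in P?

4.27 mm

Each term contributes (cᵢ δxᵢ)² to (δP)²:
  (2·δa)² = 16.0;  (2·δb)² = 2.19
δP = √(18.2) = 4.27 mm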